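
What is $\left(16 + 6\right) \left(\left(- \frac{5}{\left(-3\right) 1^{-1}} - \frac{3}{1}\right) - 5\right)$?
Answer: $- \frac{418}{3} \approx -139.33$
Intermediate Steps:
$\left(16 + 6\right) \left(\left(- \frac{5}{\left(-3\right) 1^{-1}} - \frac{3}{1}\right) - 5\right) = 22 \left(\left(- \frac{5}{\left(-3\right) 1} - 3\right) - 5\right) = 22 \left(\left(- \frac{5}{-3} - 3\right) - 5\right) = 22 \left(\left(\left(-5\right) \left(- \frac{1}{3}\right) - 3\right) - 5\right) = 22 \left(\left(\frac{5}{3} - 3\right) - 5\right) = 22 \left(- \frac{4}{3} - 5\right) = 22 \left(- \frac{19}{3}\right) = - \frac{418}{3}$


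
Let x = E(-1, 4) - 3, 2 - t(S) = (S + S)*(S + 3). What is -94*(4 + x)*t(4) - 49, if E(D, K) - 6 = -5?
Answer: 10103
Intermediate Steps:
t(S) = 2 - 2*S*(3 + S) (t(S) = 2 - (S + S)*(S + 3) = 2 - 2*S*(3 + S))
E(D, K) = 1 (E(D, K) = 6 - 5 = 1)
x = -2 (x = 1 - 3 = -2)
-94*(4 + x)*t(4) - 49 = -94*(4 - 2)*(2 - 6*4 - 2*4²) - 49 = -188*(2 - 24 - 2*16) - 49 = -188*(2 - 24 - 32) - 49 = -188*(-54) - 49 = -94*(-108) - 49 = 10152 - 49 = 10103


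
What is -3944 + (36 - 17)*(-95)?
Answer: -5749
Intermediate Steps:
-3944 + (36 - 17)*(-95) = -3944 + 19*(-95) = -3944 - 1805 = -5749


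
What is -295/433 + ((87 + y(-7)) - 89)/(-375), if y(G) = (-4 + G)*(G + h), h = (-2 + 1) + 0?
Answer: -147863/162375 ≈ -0.91063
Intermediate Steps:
h = -1 (h = -1 + 0 = -1)
y(G) = (-1 + G)*(-4 + G) (y(G) = (-4 + G)*(G - 1) = (-4 + G)*(-1 + G) = (-1 + G)*(-4 + G))
-295/433 + ((87 + y(-7)) - 89)/(-375) = -295/433 + ((87 + (4 + (-7)² - 5*(-7))) - 89)/(-375) = -295*1/433 + ((87 + (4 + 49 + 35)) - 89)*(-1/375) = -295/433 + ((87 + 88) - 89)*(-1/375) = -295/433 + (175 - 89)*(-1/375) = -295/433 + 86*(-1/375) = -295/433 - 86/375 = -147863/162375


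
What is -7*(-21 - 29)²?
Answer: -17500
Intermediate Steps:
-7*(-21 - 29)² = -7*(-50)² = -7*2500 = -17500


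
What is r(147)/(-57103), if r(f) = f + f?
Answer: -294/57103 ≈ -0.0051486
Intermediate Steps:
r(f) = 2*f
r(147)/(-57103) = (2*147)/(-57103) = 294*(-1/57103) = -294/57103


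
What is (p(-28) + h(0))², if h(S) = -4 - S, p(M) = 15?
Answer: 121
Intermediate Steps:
(p(-28) + h(0))² = (15 + (-4 - 1*0))² = (15 + (-4 + 0))² = (15 - 4)² = 11² = 121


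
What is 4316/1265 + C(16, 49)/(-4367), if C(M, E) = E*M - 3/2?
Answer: 3246929/1004410 ≈ 3.2327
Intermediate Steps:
C(M, E) = -3/2 + E*M (C(M, E) = E*M + (½)*(-3) = E*M - 3/2 = -3/2 + E*M)
4316/1265 + C(16, 49)/(-4367) = 4316/1265 + (-3/2 + 49*16)/(-4367) = 4316*(1/1265) + (-3/2 + 784)*(-1/4367) = 4316/1265 + (1565/2)*(-1/4367) = 4316/1265 - 1565/8734 = 3246929/1004410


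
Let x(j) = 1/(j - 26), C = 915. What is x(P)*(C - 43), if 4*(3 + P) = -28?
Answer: -218/9 ≈ -24.222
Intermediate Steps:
P = -10 (P = -3 + (1/4)*(-28) = -3 - 7 = -10)
x(j) = 1/(-26 + j)
x(P)*(C - 43) = (915 - 43)/(-26 - 10) = 872/(-36) = -1/36*872 = -218/9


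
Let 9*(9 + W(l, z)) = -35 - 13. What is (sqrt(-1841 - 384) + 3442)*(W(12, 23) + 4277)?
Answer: 44016296/3 + 63940*I*sqrt(89)/3 ≈ 1.4672e+7 + 2.0107e+5*I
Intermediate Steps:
W(l, z) = -43/3 (W(l, z) = -9 + (-35 - 13)/9 = -9 + (1/9)*(-48) = -9 - 16/3 = -43/3)
(sqrt(-1841 - 384) + 3442)*(W(12, 23) + 4277) = (sqrt(-1841 - 384) + 3442)*(-43/3 + 4277) = (sqrt(-2225) + 3442)*(12788/3) = (5*I*sqrt(89) + 3442)*(12788/3) = (3442 + 5*I*sqrt(89))*(12788/3) = 44016296/3 + 63940*I*sqrt(89)/3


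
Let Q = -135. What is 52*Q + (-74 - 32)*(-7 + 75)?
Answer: -14228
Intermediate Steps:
52*Q + (-74 - 32)*(-7 + 75) = 52*(-135) + (-74 - 32)*(-7 + 75) = -7020 - 106*68 = -7020 - 7208 = -14228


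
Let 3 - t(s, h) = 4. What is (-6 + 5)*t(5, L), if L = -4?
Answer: 1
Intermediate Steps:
t(s, h) = -1 (t(s, h) = 3 - 1*4 = 3 - 4 = -1)
(-6 + 5)*t(5, L) = (-6 + 5)*(-1) = -1*(-1) = 1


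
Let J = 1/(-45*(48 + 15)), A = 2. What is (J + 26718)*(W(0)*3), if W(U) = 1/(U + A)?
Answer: 75745529/1890 ≈ 40077.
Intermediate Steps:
J = -1/2835 (J = 1/(-45*63) = 1/(-2835) = -1/2835 ≈ -0.00035273)
W(U) = 1/(2 + U) (W(U) = 1/(U + 2) = 1/(2 + U))
(J + 26718)*(W(0)*3) = (-1/2835 + 26718)*(3/(2 + 0)) = 75745529*(3/2)/2835 = 75745529*((½)*3)/2835 = (75745529/2835)*(3/2) = 75745529/1890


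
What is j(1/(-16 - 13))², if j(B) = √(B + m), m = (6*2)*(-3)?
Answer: -1045/29 ≈ -36.034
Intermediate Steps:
m = -36 (m = 12*(-3) = -36)
j(B) = √(-36 + B) (j(B) = √(B - 36) = √(-36 + B))
j(1/(-16 - 13))² = (√(-36 + 1/(-16 - 13)))² = (√(-36 + 1/(-29)))² = (√(-36 - 1/29))² = (√(-1045/29))² = (I*√30305/29)² = -1045/29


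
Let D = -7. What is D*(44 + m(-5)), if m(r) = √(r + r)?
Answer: -308 - 7*I*√10 ≈ -308.0 - 22.136*I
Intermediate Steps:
m(r) = √2*√r (m(r) = √(2*r) = √2*√r)
D*(44 + m(-5)) = -7*(44 + √2*√(-5)) = -7*(44 + √2*(I*√5)) = -7*(44 + I*√10) = -308 - 7*I*√10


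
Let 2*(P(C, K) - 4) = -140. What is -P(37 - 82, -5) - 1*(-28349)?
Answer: 28415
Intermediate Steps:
P(C, K) = -66 (P(C, K) = 4 + (½)*(-140) = 4 - 70 = -66)
-P(37 - 82, -5) - 1*(-28349) = -1*(-66) - 1*(-28349) = 66 + 28349 = 28415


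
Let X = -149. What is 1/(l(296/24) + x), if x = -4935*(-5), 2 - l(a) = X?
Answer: 1/24826 ≈ 4.0280e-5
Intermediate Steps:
l(a) = 151 (l(a) = 2 - 1*(-149) = 2 + 149 = 151)
x = 24675
1/(l(296/24) + x) = 1/(151 + 24675) = 1/24826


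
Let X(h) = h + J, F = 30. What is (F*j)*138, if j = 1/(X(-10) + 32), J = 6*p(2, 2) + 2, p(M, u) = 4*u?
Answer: 115/2 ≈ 57.500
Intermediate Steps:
J = 50 (J = 6*(4*2) + 2 = 6*8 + 2 = 48 + 2 = 50)
X(h) = 50 + h (X(h) = h + 50 = 50 + h)
j = 1/72 (j = 1/((50 - 10) + 32) = 1/(40 + 32) = 1/72 ≈ 0.013889)
(F*j)*138 = (30*(1/72))*138 = (5/12)*138 = 115/2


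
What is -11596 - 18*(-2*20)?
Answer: -10876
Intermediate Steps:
-11596 - 18*(-2*20) = -11596 - 18*(-40) = -11596 - 1*(-720) = -11596 + 720 = -10876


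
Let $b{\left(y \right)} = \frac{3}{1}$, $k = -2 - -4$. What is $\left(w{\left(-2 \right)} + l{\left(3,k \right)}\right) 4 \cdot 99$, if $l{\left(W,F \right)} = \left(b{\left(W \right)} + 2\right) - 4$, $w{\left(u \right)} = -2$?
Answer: $-396$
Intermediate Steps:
$k = 2$ ($k = -2 + 4 = 2$)
$b{\left(y \right)} = 3$ ($b{\left(y \right)} = 3 \cdot 1 = 3$)
$l{\left(W,F \right)} = 1$ ($l{\left(W,F \right)} = \left(3 + 2\right) - 4 = 5 - 4 = 1$)
$\left(w{\left(-2 \right)} + l{\left(3,k \right)}\right) 4 \cdot 99 = \left(-2 + 1\right) 4 \cdot 99 = \left(-1\right) 4 \cdot 99 = \left(-4\right) 99 = -396$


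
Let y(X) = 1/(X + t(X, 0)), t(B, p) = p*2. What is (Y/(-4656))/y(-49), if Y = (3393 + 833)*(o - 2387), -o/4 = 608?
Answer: -498944803/2328 ≈ -2.1432e+5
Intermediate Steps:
t(B, p) = 2*p
o = -2432 (o = -4*608 = -2432)
y(X) = 1/X (y(X) = 1/(X + 2*0) = 1/(X + 0) = 1/X)
Y = -20365094 (Y = (3393 + 833)*(-2432 - 2387) = 4226*(-4819) = -20365094)
(Y/(-4656))/y(-49) = (-20365094/(-4656))/(1/(-49)) = (-20365094*(-1/4656))/(-1/49) = (10182547/2328)*(-49) = -498944803/2328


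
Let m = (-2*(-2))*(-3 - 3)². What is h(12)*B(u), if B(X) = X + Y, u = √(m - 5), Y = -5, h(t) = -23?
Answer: 115 - 23*√139 ≈ -156.17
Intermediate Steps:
m = 144 (m = 4*(-6)² = 4*36 = 144)
u = √139 (u = √(144 - 5) = √139 ≈ 11.790)
B(X) = -5 + X (B(X) = X - 5 = -5 + X)
h(12)*B(u) = -23*(-5 + √139) = 115 - 23*√139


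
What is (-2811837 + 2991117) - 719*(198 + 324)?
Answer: -196038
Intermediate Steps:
(-2811837 + 2991117) - 719*(198 + 324) = 179280 - 719*522 = 179280 - 375318 = -196038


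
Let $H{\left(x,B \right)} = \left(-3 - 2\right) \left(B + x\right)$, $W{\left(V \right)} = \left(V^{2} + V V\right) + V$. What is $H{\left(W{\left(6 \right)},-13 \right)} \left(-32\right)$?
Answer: $10400$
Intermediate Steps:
$W{\left(V \right)} = V + 2 V^{2}$ ($W{\left(V \right)} = \left(V^{2} + V^{2}\right) + V = 2 V^{2} + V = V + 2 V^{2}$)
$H{\left(x,B \right)} = - 5 B - 5 x$ ($H{\left(x,B \right)} = - 5 \left(B + x\right) = - 5 B - 5 x$)
$H{\left(W{\left(6 \right)},-13 \right)} \left(-32\right) = \left(\left(-5\right) \left(-13\right) - 5 \cdot 6 \left(1 + 2 \cdot 6\right)\right) \left(-32\right) = \left(65 - 5 \cdot 6 \left(1 + 12\right)\right) \left(-32\right) = \left(65 - 5 \cdot 6 \cdot 13\right) \left(-32\right) = \left(65 - 390\right) \left(-32\right) = \left(-325\right) \left(-32\right) = 10400$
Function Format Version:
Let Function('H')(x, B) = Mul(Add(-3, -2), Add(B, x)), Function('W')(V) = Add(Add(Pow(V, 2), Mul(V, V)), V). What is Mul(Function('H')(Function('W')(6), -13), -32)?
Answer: 10400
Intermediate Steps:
Function('W')(V) = Add(V, Mul(2, Pow(V, 2))) (Function('W')(V) = Add(Add(Pow(V, 2), Pow(V, 2)), V) = Add(Mul(2, Pow(V, 2)), V) = Add(V, Mul(2, Pow(V, 2))))
Function('H')(x, B) = Add(Mul(-5, B), Mul(-5, x)) (Function('H')(x, B) = Mul(-5, Add(B, x)) = Add(Mul(-5, B), Mul(-5, x)))
Mul(Function('H')(Function('W')(6), -13), -32) = Mul(Add(Mul(-5, -13), Mul(-5, Mul(6, Add(1, Mul(2, 6))))), -32) = Mul(Add(65, Mul(-5, Mul(6, Add(1, 12)))), -32) = Mul(Add(65, Mul(-5, Mul(6, 13))), -32) = Mul(Add(65, Mul(-5, 78)), -32) = Mul(Add(65, -390), -32) = Mul(-325, -32) = 10400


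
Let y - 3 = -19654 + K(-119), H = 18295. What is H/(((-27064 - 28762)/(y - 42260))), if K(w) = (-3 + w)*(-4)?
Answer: 1123733785/55826 ≈ 20129.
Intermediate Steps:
K(w) = 12 - 4*w
y = -19163 (y = 3 + (-19654 + (12 - 4*(-119))) = 3 + (-19654 + (12 + 476)) = 3 + (-19654 + 488) = 3 - 19166 = -19163)
H/(((-27064 - 28762)/(y - 42260))) = 18295/(((-27064 - 28762)/(-19163 - 42260))) = 18295/((-55826/(-61423))) = 18295/((-55826*(-1/61423))) = 18295/(55826/61423) = 18295*(61423/55826) = 1123733785/55826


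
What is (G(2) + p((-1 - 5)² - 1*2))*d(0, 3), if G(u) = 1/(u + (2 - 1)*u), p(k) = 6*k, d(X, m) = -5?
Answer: -4085/4 ≈ -1021.3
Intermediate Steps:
G(u) = 1/(2*u) (G(u) = 1/(u + 1*u) = 1/(u + u) = 1/(2*u))
(G(2) + p((-1 - 5)² - 1*2))*d(0, 3) = ((½)/2 + 6*((-1 - 5)² - 1*2))*(-5) = ((½)*(½) + 6*((-6)² - 2))*(-5) = (¼ + 6*(36 - 2))*(-5) = (¼ + 6*34)*(-5) = (¼ + 204)*(-5) = (817/4)*(-5) = -4085/4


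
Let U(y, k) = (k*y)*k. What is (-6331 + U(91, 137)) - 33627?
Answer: 1668021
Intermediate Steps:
U(y, k) = y*k²
(-6331 + U(91, 137)) - 33627 = (-6331 + 91*137²) - 33627 = (-6331 + 91*18769) - 33627 = (-6331 + 1707979) - 33627 = 1701648 - 33627 = 1668021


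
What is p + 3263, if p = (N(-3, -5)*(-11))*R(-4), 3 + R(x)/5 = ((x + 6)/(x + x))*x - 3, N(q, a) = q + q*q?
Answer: 4913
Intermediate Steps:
N(q, a) = q + q**2
R(x) = -15 + 5*x/2 (R(x) = -15 + 5*(((x + 6)/(x + x))*x - 3) = -15 + 5*(((6 + x)/((2*x)))*x - 3) = -15 + 5*(((6 + x)*(1/(2*x)))*x - 3) = -15 + 5*(((6 + x)/(2*x))*x - 3) = -15 + 5*((3 + x/2) - 3) = -15 + 5*(x/2) = -15 + 5*x/2)
p = 1650 (p = (-3*(1 - 3)*(-11))*(-15 + (5/2)*(-4)) = (-3*(-2)*(-11))*(-15 - 10) = (6*(-11))*(-25) = -66*(-25) = 1650)
p + 3263 = 1650 + 3263 = 4913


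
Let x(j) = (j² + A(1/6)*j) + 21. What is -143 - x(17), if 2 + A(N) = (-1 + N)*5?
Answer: -2089/6 ≈ -348.17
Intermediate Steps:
A(N) = -7 + 5*N (A(N) = -2 + (-1 + N)*5 = -2 + (-5 + 5*N) = -7 + 5*N)
x(j) = 21 + j² - 37*j/6 (x(j) = (j² + (-7 + 5/6)*j) + 21 = (j² + (-7 + 5*(⅙))*j) + 21 = (j² + (-7 + ⅚)*j) + 21 = (j² - 37*j/6) + 21 = 21 + j² - 37*j/6)
-143 - x(17) = -143 - (21 + 17² - 37/6*17) = -143 - (21 + 289 - 629/6) = -143 - 1*1231/6 = -143 - 1231/6 = -2089/6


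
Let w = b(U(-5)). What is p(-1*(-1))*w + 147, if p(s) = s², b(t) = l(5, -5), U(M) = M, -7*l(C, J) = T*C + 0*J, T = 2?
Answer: 1019/7 ≈ 145.57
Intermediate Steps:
l(C, J) = -2*C/7 (l(C, J) = -(2*C + 0*J)/7 = -(2*C + 0)/7 = -2*C/7)
b(t) = -10/7 (b(t) = -2/7*5 = -10/7)
w = -10/7 ≈ -1.4286
p(-1*(-1))*w + 147 = (-1*(-1))²*(-10/7) + 147 = 1²*(-10/7) + 147 = 1*(-10/7) + 147 = -10/7 + 147 = 1019/7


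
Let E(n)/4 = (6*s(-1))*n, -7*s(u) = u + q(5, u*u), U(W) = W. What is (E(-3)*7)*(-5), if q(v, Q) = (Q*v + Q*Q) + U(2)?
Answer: -2520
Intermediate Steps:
q(v, Q) = 2 + Q² + Q*v (q(v, Q) = (Q*v + Q*Q) + 2 = (Q*v + Q²) + 2 = (Q² + Q*v) + 2 = 2 + Q² + Q*v)
s(u) = -2/7 - 5*u²/7 - u/7 - u⁴/7 (s(u) = -(u + (2 + (u*u)² + (u*u)*5))/7 = -(u + (2 + (u²)² + u²*5))/7 = -(u + (2 + u⁴ + 5*u²))/7 = -(2 + u + u⁴ + 5*u²)/7 = -2/7 - 5*u²/7 - u/7 - u⁴/7)
E(n) = -24*n (E(n) = 4*((6*(-2/7 - 5/7*(-1)² - ⅐*(-1) - ⅐*(-1)⁴))*n) = 4*((6*(-2/7 - 5/7*1 + ⅐ - ⅐*1))*n) = 4*((6*(-2/7 - 5/7 + ⅐ - ⅐))*n) = 4*((6*(-1))*n) = 4*(-6*n) = -24*n)
(E(-3)*7)*(-5) = (-24*(-3)*7)*(-5) = (72*7)*(-5) = 504*(-5) = -2520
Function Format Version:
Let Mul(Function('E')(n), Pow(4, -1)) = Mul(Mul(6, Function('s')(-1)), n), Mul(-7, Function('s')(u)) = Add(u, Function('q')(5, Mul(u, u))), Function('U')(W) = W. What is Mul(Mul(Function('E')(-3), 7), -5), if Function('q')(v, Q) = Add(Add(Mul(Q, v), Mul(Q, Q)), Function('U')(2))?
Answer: -2520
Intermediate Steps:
Function('q')(v, Q) = Add(2, Pow(Q, 2), Mul(Q, v)) (Function('q')(v, Q) = Add(Add(Mul(Q, v), Mul(Q, Q)), 2) = Add(Add(Mul(Q, v), Pow(Q, 2)), 2) = Add(Add(Pow(Q, 2), Mul(Q, v)), 2) = Add(2, Pow(Q, 2), Mul(Q, v)))
Function('s')(u) = Add(Rational(-2, 7), Mul(Rational(-5, 7), Pow(u, 2)), Mul(Rational(-1, 7), u), Mul(Rational(-1, 7), Pow(u, 4))) (Function('s')(u) = Mul(Rational(-1, 7), Add(u, Add(2, Pow(Mul(u, u), 2), Mul(Mul(u, u), 5)))) = Mul(Rational(-1, 7), Add(u, Add(2, Pow(Pow(u, 2), 2), Mul(Pow(u, 2), 5)))) = Mul(Rational(-1, 7), Add(u, Add(2, Pow(u, 4), Mul(5, Pow(u, 2))))) = Mul(Rational(-1, 7), Add(2, u, Pow(u, 4), Mul(5, Pow(u, 2)))) = Add(Rational(-2, 7), Mul(Rational(-5, 7), Pow(u, 2)), Mul(Rational(-1, 7), u), Mul(Rational(-1, 7), Pow(u, 4))))
Function('E')(n) = Mul(-24, n) (Function('E')(n) = Mul(4, Mul(Mul(6, Add(Rational(-2, 7), Mul(Rational(-5, 7), Pow(-1, 2)), Mul(Rational(-1, 7), -1), Mul(Rational(-1, 7), Pow(-1, 4)))), n)) = Mul(4, Mul(Mul(6, Add(Rational(-2, 7), Mul(Rational(-5, 7), 1), Rational(1, 7), Mul(Rational(-1, 7), 1))), n)) = Mul(4, Mul(Mul(6, Add(Rational(-2, 7), Rational(-5, 7), Rational(1, 7), Rational(-1, 7))), n)) = Mul(4, Mul(Mul(6, -1), n)) = Mul(4, Mul(-6, n)) = Mul(-24, n))
Mul(Mul(Function('E')(-3), 7), -5) = Mul(Mul(Mul(-24, -3), 7), -5) = Mul(Mul(72, 7), -5) = Mul(504, -5) = -2520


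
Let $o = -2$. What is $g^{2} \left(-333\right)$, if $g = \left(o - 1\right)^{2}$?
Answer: $-26973$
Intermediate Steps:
$g = 9$ ($g = \left(-2 - 1\right)^{2} = \left(-3\right)^{2} = 9$)
$g^{2} \left(-333\right) = 9^{2} \left(-333\right) = 81 \left(-333\right) = -26973$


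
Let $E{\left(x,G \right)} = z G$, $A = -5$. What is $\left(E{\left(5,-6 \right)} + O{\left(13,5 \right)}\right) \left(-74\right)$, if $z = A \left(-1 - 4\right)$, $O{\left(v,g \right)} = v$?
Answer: $10138$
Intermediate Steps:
$z = 25$ ($z = - 5 \left(-1 - 4\right) = \left(-5\right) \left(-5\right) = 25$)
$E{\left(x,G \right)} = 25 G$
$\left(E{\left(5,-6 \right)} + O{\left(13,5 \right)}\right) \left(-74\right) = \left(25 \left(-6\right) + 13\right) \left(-74\right) = \left(-150 + 13\right) \left(-74\right) = \left(-137\right) \left(-74\right) = 10138$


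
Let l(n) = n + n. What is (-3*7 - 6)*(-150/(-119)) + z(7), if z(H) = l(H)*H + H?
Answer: 8445/119 ≈ 70.966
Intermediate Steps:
l(n) = 2*n
z(H) = H + 2*H² (z(H) = (2*H)*H + H = 2*H² + H = H + 2*H²)
(-3*7 - 6)*(-150/(-119)) + z(7) = (-3*7 - 6)*(-150/(-119)) + 7*(1 + 2*7) = (-21 - 6)*(-150*(-1/119)) + 7*(1 + 14) = -27*150/119 + 7*15 = -4050/119 + 105 = 8445/119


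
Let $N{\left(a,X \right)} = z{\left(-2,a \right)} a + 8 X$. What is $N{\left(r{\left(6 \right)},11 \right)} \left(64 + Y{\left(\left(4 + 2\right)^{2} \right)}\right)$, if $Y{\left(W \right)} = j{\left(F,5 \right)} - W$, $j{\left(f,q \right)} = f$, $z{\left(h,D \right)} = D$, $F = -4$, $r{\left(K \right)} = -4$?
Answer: $2496$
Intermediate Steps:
$Y{\left(W \right)} = -4 - W$
$N{\left(a,X \right)} = a^{2} + 8 X$ ($N{\left(a,X \right)} = a a + 8 X = a^{2} + 8 X$)
$N{\left(r{\left(6 \right)},11 \right)} \left(64 + Y{\left(\left(4 + 2\right)^{2} \right)}\right) = \left(\left(-4\right)^{2} + 8 \cdot 11\right) \left(64 - \left(4 + \left(4 + 2\right)^{2}\right)\right) = \left(16 + 88\right) \left(64 - 40\right) = 104 \left(64 - 40\right) = 104 \cdot 24 = 2496$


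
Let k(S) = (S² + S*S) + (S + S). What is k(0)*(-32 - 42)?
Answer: 0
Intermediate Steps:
k(S) = 2*S + 2*S² (k(S) = (S² + S²) + 2*S = 2*S² + 2*S = 2*S + 2*S²)
k(0)*(-32 - 42) = (2*0*(1 + 0))*(-32 - 42) = (2*0*1)*(-74) = 0*(-74) = 0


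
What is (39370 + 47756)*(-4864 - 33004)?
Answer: -3299287368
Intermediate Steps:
(39370 + 47756)*(-4864 - 33004) = 87126*(-37868) = -3299287368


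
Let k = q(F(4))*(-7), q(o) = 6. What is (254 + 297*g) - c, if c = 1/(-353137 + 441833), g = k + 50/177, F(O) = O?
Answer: -63508996939/5233064 ≈ -12136.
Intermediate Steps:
k = -42 (k = 6*(-7) = -42)
g = -7384/177 (g = -42 + 50/177 = -7384/177 ≈ -41.718)
c = 1/88696 ≈ 1.1274e-5
(254 + 297*g) - c = (254 + 297*(-7384/177)) - 1*1/88696 = (254 - 731016/59) - 1/88696 = -716030/59 - 1/88696 = -63508996939/5233064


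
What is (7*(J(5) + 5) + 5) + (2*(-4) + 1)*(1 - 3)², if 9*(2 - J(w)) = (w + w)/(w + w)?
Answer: 227/9 ≈ 25.222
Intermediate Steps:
J(w) = 17/9 (J(w) = 2 - (w + w)/(9*(w + w)) = 2 - 2*w/(9*(2*w)) = 2 - 2*w*1/(2*w)/9 = 2 - ⅑*1 = 2 - ⅑ = 17/9)
(7*(J(5) + 5) + 5) + (2*(-4) + 1)*(1 - 3)² = (7*(17/9 + 5) + 5) + (2*(-4) + 1)*(1 - 3)² = (7*(62/9) + 5) + (-8 + 1)*(-2)² = (434/9 + 5) - 7*4 = 479/9 - 28 = 227/9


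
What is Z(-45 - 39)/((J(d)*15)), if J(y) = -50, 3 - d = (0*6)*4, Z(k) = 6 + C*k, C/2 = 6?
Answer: 167/125 ≈ 1.3360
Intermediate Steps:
C = 12 (C = 2*6 = 12)
Z(k) = 6 + 12*k
d = 3 (d = 3 - 0*6*4 = 3 - 0*4 = 3 - 1*0 = 3 + 0 = 3)
Z(-45 - 39)/((J(d)*15)) = (6 + 12*(-45 - 39))/((-50*15)) = (6 + 12*(-84))/(-750) = (6 - 1008)*(-1/750) = -1002*(-1/750) = 167/125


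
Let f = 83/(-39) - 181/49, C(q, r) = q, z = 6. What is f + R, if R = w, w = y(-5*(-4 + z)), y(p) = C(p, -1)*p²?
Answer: -1922126/1911 ≈ -1005.8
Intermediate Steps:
f = -11126/1911 (f = 83*(-1/39) - 181*1/49 = -83/39 - 181/49 = -11126/1911 ≈ -5.8221)
y(p) = p³ (y(p) = p*p² = p³)
w = -1000 (w = (-5*(-4 + 6))³ = (-5*2)³ = (-10)³ = -1000)
R = -1000
f + R = -11126/1911 - 1000 = -1922126/1911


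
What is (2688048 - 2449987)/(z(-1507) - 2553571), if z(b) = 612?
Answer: -238061/2552959 ≈ -0.093249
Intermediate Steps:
(2688048 - 2449987)/(z(-1507) - 2553571) = (2688048 - 2449987)/(612 - 2553571) = 238061/(-2552959) = 238061*(-1/2552959) = -238061/2552959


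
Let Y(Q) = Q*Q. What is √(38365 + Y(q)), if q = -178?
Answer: √70049 ≈ 264.67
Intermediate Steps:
Y(Q) = Q²
√(38365 + Y(q)) = √(38365 + (-178)²) = √(38365 + 31684) = √70049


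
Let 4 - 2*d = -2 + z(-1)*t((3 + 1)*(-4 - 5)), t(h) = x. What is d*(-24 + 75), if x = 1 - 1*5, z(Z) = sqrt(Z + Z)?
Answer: 153 + 102*I*sqrt(2) ≈ 153.0 + 144.25*I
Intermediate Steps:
z(Z) = sqrt(2)*sqrt(Z) (z(Z) = sqrt(2*Z) = sqrt(2)*sqrt(Z))
x = -4 (x = 1 - 5 = -4)
t(h) = -4
d = 3 + 2*I*sqrt(2) (d = 2 - (-2 + (sqrt(2)*sqrt(-1))*(-4))/2 = 2 - (-2 + (sqrt(2)*I)*(-4))/2 = 2 - (-2 + (I*sqrt(2))*(-4))/2 = 2 - (-2 - 4*I*sqrt(2))/2 = 2 + (1 + 2*I*sqrt(2)) = 3 + 2*I*sqrt(2) ≈ 3.0 + 2.8284*I)
d*(-24 + 75) = (3 + 2*I*sqrt(2))*(-24 + 75) = (3 + 2*I*sqrt(2))*51 = 153 + 102*I*sqrt(2)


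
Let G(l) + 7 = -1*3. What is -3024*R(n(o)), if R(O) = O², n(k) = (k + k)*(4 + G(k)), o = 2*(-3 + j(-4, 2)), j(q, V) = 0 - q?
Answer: -1741824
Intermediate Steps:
j(q, V) = -q
o = 2 (o = 2*(-3 - 1*(-4)) = 2*(-3 + 4) = 2*1 = 2)
G(l) = -10 (G(l) = -7 - 1*3 = -7 - 3 = -10)
n(k) = -12*k (n(k) = (k + k)*(4 - 10) = (2*k)*(-6) = -12*k)
-3024*R(n(o)) = -3024*(-12*2)² = -3024*(-24)² = -3024*576 = -1741824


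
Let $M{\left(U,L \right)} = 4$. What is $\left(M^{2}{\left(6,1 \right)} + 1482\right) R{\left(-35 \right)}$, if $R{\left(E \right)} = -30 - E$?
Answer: $7490$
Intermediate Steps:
$\left(M^{2}{\left(6,1 \right)} + 1482\right) R{\left(-35 \right)} = \left(4^{2} + 1482\right) \left(-30 - -35\right) = \left(16 + 1482\right) \left(-30 + 35\right) = 1498 \cdot 5 = 7490$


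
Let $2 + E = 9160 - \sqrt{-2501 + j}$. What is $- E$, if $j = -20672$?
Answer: $-9158 + i \sqrt{23173} \approx -9158.0 + 152.23 i$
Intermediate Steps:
$E = 9158 - i \sqrt{23173}$ ($E = -2 + \left(9160 - \sqrt{-2501 - 20672}\right) = -2 + \left(9160 - \sqrt{-23173}\right) = -2 + \left(9160 - i \sqrt{23173}\right) = 9158 - i \sqrt{23173} \approx 9158.0 - 152.23 i$)
$- E = - (9158 - i \sqrt{23173}) = -9158 + i \sqrt{23173}$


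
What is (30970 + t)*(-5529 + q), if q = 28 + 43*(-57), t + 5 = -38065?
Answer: 56459200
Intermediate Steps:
t = -38070 (t = -5 - 38065 = -38070)
q = -2423 (q = 28 - 2451 = -2423)
(30970 + t)*(-5529 + q) = (30970 - 38070)*(-5529 - 2423) = -7100*(-7952) = 56459200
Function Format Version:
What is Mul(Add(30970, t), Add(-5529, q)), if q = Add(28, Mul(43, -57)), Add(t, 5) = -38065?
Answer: 56459200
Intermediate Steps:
t = -38070 (t = Add(-5, -38065) = -38070)
q = -2423 (q = Add(28, -2451) = -2423)
Mul(Add(30970, t), Add(-5529, q)) = Mul(Add(30970, -38070), Add(-5529, -2423)) = Mul(-7100, -7952) = 56459200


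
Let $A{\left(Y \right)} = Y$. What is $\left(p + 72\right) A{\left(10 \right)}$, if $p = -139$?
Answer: $-670$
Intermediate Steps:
$\left(p + 72\right) A{\left(10 \right)} = \left(-139 + 72\right) 10 = \left(-67\right) 10 = -670$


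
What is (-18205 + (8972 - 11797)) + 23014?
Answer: 1984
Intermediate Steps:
(-18205 + (8972 - 11797)) + 23014 = (-18205 - 2825) + 23014 = -21030 + 23014 = 1984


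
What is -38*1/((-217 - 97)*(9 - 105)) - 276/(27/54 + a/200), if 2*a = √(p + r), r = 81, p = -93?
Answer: (-19*√3 + 831976300*I)/(15072*(√3 - 100*I)) ≈ -551.84 + 9.5581*I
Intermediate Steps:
a = I*√3 (a = √(-93 + 81)/2 = √(-12)/2 = (2*I*√3)/2 = I*√3 ≈ 1.732*I)
-38*1/((-217 - 97)*(9 - 105)) - 276/(27/54 + a/200) = -38*1/((-217 - 97)*(9 - 105)) - 276/(27/54 + (I*√3)/200) = -38/((-96*(-314))) - 276/(27*(1/54) + (I*√3)*(1/200)) = -38/30144 - 276/(½ + I*√3/200) = -38*1/30144 - 276/(½ + I*√3/200) = -19/15072 - 276/(½ + I*√3/200)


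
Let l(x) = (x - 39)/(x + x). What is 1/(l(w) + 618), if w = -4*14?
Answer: 112/69311 ≈ 0.0016159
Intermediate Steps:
w = -56
l(x) = (-39 + x)/(2*x) (l(x) = (-39 + x)/((2*x)) = (-39 + x)*(1/(2*x)) = (-39 + x)/(2*x))
1/(l(w) + 618) = 1/((½)*(-39 - 56)/(-56) + 618) = 1/((½)*(-1/56)*(-95) + 618) = 1/(95/112 + 618) = 1/(69311/112) = 112/69311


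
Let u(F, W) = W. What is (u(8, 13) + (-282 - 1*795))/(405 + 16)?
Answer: -1064/421 ≈ -2.5273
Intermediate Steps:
(u(8, 13) + (-282 - 1*795))/(405 + 16) = (13 + (-282 - 1*795))/(405 + 16) = (13 + (-282 - 795))/421 = (13 - 1077)*(1/421) = -1064*1/421 = -1064/421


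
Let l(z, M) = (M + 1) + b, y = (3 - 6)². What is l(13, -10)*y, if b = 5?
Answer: -36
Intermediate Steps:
y = 9 (y = (-3)² = 9)
l(z, M) = 6 + M (l(z, M) = (M + 1) + 5 = (1 + M) + 5 = 6 + M)
l(13, -10)*y = (6 - 10)*9 = -4*9 = -36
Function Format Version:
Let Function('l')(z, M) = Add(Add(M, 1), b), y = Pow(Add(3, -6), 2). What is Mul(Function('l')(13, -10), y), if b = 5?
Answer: -36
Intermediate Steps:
y = 9 (y = Pow(-3, 2) = 9)
Function('l')(z, M) = Add(6, M) (Function('l')(z, M) = Add(Add(M, 1), 5) = Add(Add(1, M), 5) = Add(6, M))
Mul(Function('l')(13, -10), y) = Mul(Add(6, -10), 9) = Mul(-4, 9) = -36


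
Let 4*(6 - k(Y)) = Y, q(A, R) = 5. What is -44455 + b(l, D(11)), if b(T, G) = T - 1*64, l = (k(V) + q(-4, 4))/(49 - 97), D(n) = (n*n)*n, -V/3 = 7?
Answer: -8547713/192 ≈ -44519.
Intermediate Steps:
V = -21 (V = -3*7 = -21)
k(Y) = 6 - Y/4
D(n) = n³ (D(n) = n²*n = n³)
l = -65/192 (l = ((6 - ¼*(-21)) + 5)/(49 - 97) = ((6 + 21/4) + 5)/(-48) = (45/4 + 5)*(-1/48) = (65/4)*(-1/48) = -65/192 ≈ -0.33854)
b(T, G) = -64 + T (b(T, G) = T - 64 = -64 + T)
-44455 + b(l, D(11)) = -44455 + (-64 - 65/192) = -44455 - 12353/192 = -8547713/192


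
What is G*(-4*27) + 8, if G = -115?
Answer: 12428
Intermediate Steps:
G*(-4*27) + 8 = -(-460)*27 + 8 = -115*(-108) + 8 = 12420 + 8 = 12428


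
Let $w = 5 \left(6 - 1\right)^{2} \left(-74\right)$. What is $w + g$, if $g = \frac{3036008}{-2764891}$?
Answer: $- \frac{25578277758}{2764891} \approx -9251.1$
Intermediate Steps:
$w = -9250$ ($w = 5 \cdot 5^{2} \left(-74\right) = 5 \cdot 25 \left(-74\right) = 125 \left(-74\right) = -9250$)
$g = - \frac{3036008}{2764891}$ ($g = 3036008 \left(- \frac{1}{2764891}\right) = - \frac{3036008}{2764891} \approx -1.0981$)
$w + g = -9250 - \frac{3036008}{2764891} = - \frac{25578277758}{2764891}$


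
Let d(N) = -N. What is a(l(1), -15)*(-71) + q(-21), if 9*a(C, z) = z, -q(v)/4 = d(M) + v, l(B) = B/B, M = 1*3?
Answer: 643/3 ≈ 214.33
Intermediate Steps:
M = 3
l(B) = 1
q(v) = 12 - 4*v (q(v) = -4*(-1*3 + v) = -4*(-3 + v) = 12 - 4*v)
a(C, z) = z/9
a(l(1), -15)*(-71) + q(-21) = ((⅑)*(-15))*(-71) + (12 - 4*(-21)) = -5/3*(-71) + (12 + 84) = 355/3 + 96 = 643/3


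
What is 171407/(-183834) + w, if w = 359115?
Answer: 66017375503/183834 ≈ 3.5911e+5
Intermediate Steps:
171407/(-183834) + w = 171407/(-183834) + 359115 = 171407*(-1/183834) + 359115 = -171407/183834 + 359115 = 66017375503/183834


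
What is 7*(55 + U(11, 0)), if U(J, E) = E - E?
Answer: 385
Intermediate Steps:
U(J, E) = 0
7*(55 + U(11, 0)) = 7*(55 + 0) = 7*55 = 385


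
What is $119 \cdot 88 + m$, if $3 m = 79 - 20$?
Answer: $\frac{31475}{3} \approx 10492.0$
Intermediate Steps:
$m = \frac{59}{3}$ ($m = \frac{79 - 20}{3} = \frac{1}{3} \cdot 59 = \frac{59}{3} \approx 19.667$)
$119 \cdot 88 + m = 119 \cdot 88 + \frac{59}{3} = 10472 + \frac{59}{3} = \frac{31475}{3}$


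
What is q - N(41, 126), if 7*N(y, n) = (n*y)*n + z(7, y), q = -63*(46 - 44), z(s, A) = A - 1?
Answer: -651838/7 ≈ -93120.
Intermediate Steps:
z(s, A) = -1 + A
q = -126 (q = -63*2 = -126)
N(y, n) = -⅐ + y/7 + y*n²/7 (N(y, n) = ((n*y)*n + (-1 + y))/7 = (y*n² + (-1 + y))/7 = (-1 + y + y*n²)/7 = -⅐ + y/7 + y*n²/7)
q - N(41, 126) = -126 - (-⅐ + (⅐)*41 + (⅐)*41*126²) = -126 - (-⅐ + 41/7 + (⅐)*41*15876) = -126 - (-⅐ + 41/7 + 92988) = -126 - 1*650956/7 = -126 - 650956/7 = -651838/7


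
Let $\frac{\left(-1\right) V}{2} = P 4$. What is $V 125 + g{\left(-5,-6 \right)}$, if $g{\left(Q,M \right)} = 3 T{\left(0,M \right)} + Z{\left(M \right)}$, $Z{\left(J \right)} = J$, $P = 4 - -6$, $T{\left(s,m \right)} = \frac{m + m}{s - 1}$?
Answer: $-9970$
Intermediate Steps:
$T{\left(s,m \right)} = \frac{2 m}{-1 + s}$
$P = 10$ ($P = 4 + 6 = 10$)
$V = -80$ ($V = - 2 \cdot 10 \cdot 4 = \left(-2\right) 40 = -80$)
$g{\left(Q,M \right)} = - 5 M$ ($g{\left(Q,M \right)} = 3 \frac{2 M}{-1 + 0} + M = 3 \frac{2 M}{-1} + M = 3 \cdot 2 M \left(-1\right) + M = 3 \left(- 2 M\right) + M = - 6 M + M = - 5 M$)
$V 125 + g{\left(-5,-6 \right)} = \left(-80\right) 125 - -30 = -10000 + 30 = -9970$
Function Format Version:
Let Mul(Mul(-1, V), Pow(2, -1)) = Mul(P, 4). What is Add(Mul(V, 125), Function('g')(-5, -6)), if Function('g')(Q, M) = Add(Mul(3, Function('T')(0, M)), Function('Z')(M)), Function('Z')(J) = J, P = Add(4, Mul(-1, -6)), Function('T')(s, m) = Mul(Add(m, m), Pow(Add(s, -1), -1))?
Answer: -9970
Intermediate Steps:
Function('T')(s, m) = Mul(2, m, Pow(Add(-1, s), -1)) (Function('T')(s, m) = Mul(Mul(2, m), Pow(Add(-1, s), -1)) = Mul(2, m, Pow(Add(-1, s), -1)))
P = 10 (P = Add(4, 6) = 10)
V = -80 (V = Mul(-2, Mul(10, 4)) = Mul(-2, 40) = -80)
Function('g')(Q, M) = Mul(-5, M) (Function('g')(Q, M) = Add(Mul(3, Mul(2, M, Pow(Add(-1, 0), -1))), M) = Add(Mul(3, Mul(2, M, Pow(-1, -1))), M) = Add(Mul(3, Mul(2, M, -1)), M) = Add(Mul(3, Mul(-2, M)), M) = Add(Mul(-6, M), M) = Mul(-5, M))
Add(Mul(V, 125), Function('g')(-5, -6)) = Add(Mul(-80, 125), Mul(-5, -6)) = Add(-10000, 30) = -9970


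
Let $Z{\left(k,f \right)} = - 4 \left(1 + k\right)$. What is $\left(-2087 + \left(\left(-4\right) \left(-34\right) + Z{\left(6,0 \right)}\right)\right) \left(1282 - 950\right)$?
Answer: $-657028$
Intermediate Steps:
$Z{\left(k,f \right)} = -4 - 4 k$
$\left(-2087 + \left(\left(-4\right) \left(-34\right) + Z{\left(6,0 \right)}\right)\right) \left(1282 - 950\right) = \left(-2087 - -108\right) \left(1282 - 950\right) = \left(-2087 + \left(136 - 28\right)\right) 332 = \left(-2087 + 108\right) 332 = \left(-1979\right) 332 = -657028$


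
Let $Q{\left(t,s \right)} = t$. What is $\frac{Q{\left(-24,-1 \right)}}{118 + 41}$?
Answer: $- \frac{8}{53} \approx -0.15094$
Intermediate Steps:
$\frac{Q{\left(-24,-1 \right)}}{118 + 41} = \frac{1}{118 + 41} \left(-24\right) = \frac{1}{159} \left(-24\right) = - \frac{8}{53}$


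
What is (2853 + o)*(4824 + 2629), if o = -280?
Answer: 19176569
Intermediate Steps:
(2853 + o)*(4824 + 2629) = (2853 - 280)*(4824 + 2629) = 2573*7453 = 19176569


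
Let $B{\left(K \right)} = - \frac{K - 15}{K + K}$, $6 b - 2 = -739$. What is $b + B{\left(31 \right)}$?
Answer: $- \frac{22895}{186} \approx -123.09$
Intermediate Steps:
$b = - \frac{737}{6}$ ($b = \frac{1}{3} + \frac{1}{6} \left(-739\right) = \frac{1}{3} - \frac{739}{6} = - \frac{737}{6} \approx -122.83$)
$B{\left(K \right)} = - \frac{-15 + K}{2 K}$
$b + B{\left(31 \right)} = - \frac{737}{6} + \frac{15 - 31}{2 \cdot 31} = - \frac{737}{6} + \frac{1}{2} \cdot \frac{1}{31} \left(15 - 31\right) = - \frac{737}{6} + \frac{1}{2} \cdot \frac{1}{31} \left(-16\right) = - \frac{737}{6} - \frac{8}{31} = - \frac{22895}{186}$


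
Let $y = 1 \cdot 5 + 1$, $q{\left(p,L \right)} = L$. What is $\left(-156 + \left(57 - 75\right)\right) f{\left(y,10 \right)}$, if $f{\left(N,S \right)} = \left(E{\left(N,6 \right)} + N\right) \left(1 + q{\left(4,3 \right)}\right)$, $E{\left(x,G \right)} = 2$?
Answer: $-5568$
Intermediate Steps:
$y = 6$ ($y = 5 + 1 = 6$)
$f{\left(N,S \right)} = 8 + 4 N$ ($f{\left(N,S \right)} = \left(2 + N\right) \left(1 + 3\right) = \left(2 + N\right) 4 = 8 + 4 N$)
$\left(-156 + \left(57 - 75\right)\right) f{\left(y,10 \right)} = \left(-156 + \left(57 - 75\right)\right) \left(8 + 4 \cdot 6\right) = \left(-156 + \left(57 - 75\right)\right) \left(8 + 24\right) = \left(-156 - 18\right) 32 = \left(-174\right) 32 = -5568$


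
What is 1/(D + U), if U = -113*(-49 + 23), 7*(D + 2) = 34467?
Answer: 7/55019 ≈ 0.00012723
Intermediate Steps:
D = 34453/7 (D = -2 + (1/7)*34467 = -2 + 34467/7 = 34453/7 ≈ 4921.9)
U = 2938 (U = -113*(-26) = 2938)
1/(D + U) = 1/(34453/7 + 2938) = 1/(55019/7) = 7/55019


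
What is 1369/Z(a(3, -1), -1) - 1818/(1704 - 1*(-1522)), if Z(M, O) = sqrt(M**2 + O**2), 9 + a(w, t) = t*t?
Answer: -909/1613 + 1369*sqrt(65)/65 ≈ 169.24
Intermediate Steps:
a(w, t) = -9 + t**2 (a(w, t) = -9 + t*t = -9 + t**2)
1369/Z(a(3, -1), -1) - 1818/(1704 - 1*(-1522)) = 1369/(sqrt((-9 + (-1)**2)**2 + (-1)**2)) - 1818/(1704 - 1*(-1522)) = 1369/(sqrt((-9 + 1)**2 + 1)) - 1818/(1704 + 1522) = 1369/(sqrt((-8)**2 + 1)) - 1818/3226 = 1369/(sqrt(64 + 1)) - 1818*1/3226 = 1369/(sqrt(65)) - 909/1613 = 1369*(sqrt(65)/65) - 909/1613 = 1369*sqrt(65)/65 - 909/1613 = -909/1613 + 1369*sqrt(65)/65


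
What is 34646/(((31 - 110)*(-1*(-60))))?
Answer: -17323/2370 ≈ -7.3093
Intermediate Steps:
34646/(((31 - 110)*(-1*(-60)))) = 34646/((-79*60)) = 34646/(-4740) = 34646*(-1/4740) = -17323/2370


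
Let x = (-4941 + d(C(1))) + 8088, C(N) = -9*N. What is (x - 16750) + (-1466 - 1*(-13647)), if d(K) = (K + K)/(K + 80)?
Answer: -100980/71 ≈ -1422.3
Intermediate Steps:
d(K) = 2*K/(80 + K) (d(K) = (2*K)/(80 + K) = 2*K/(80 + K))
x = 223419/71 (x = (-4941 + 2*(-9*1)/(80 - 9*1)) + 8088 = (-4941 + 2*(-9)/(80 - 9)) + 8088 = (-4941 + 2*(-9)/71) + 8088 = (-4941 + 2*(-9)*(1/71)) + 8088 = (-4941 - 18/71) + 8088 = -350829/71 + 8088 = 223419/71 ≈ 3146.7)
(x - 16750) + (-1466 - 1*(-13647)) = (223419/71 - 16750) + (-1466 - 1*(-13647)) = -965831/71 + (-1466 + 13647) = -965831/71 + 12181 = -100980/71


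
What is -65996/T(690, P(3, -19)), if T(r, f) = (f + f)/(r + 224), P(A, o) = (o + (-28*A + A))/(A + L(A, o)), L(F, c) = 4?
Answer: 52780301/25 ≈ 2.1112e+6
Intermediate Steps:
P(A, o) = (o - 27*A)/(4 + A) (P(A, o) = (o + (-28*A + A))/(A + 4) = (o - 27*A)/(4 + A))
T(r, f) = 2*f/(224 + r) (T(r, f) = (2*f)/(224 + r) = 2*f/(224 + r))
-65996/T(690, P(3, -19)) = -65996*(4 + 3)*(224 + 690)/(2*(-19 - 27*3)) = -65996*3199/(-19 - 81) = -65996/(2*((⅐)*(-100))*(1/914)) = -65996/(2*(-100/7)*(1/914)) = -65996/(-100/3199) = -65996*(-3199/100) = 52780301/25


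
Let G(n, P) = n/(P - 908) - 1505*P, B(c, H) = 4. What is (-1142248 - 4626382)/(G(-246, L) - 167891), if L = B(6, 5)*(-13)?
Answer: 922980800/14340919 ≈ 64.360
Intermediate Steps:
L = -52 (L = 4*(-13) = -52)
G(n, P) = -1505*P + n/(-908 + P) (G(n, P) = n/(-908 + P) - 1505*P = -1505*P + n/(-908 + P))
(-1142248 - 4626382)/(G(-246, L) - 167891) = (-1142248 - 4626382)/((-246 - 1505*(-52)**2 + 1366540*(-52))/(-908 - 52) - 167891) = -5768630/((-246 - 1505*2704 - 71060080)/(-960) - 167891) = -5768630/(-(-246 - 4069520 - 71060080)/960 - 167891) = -5768630/(-1/960*(-75129846) - 167891) = -5768630/(12521641/160 - 167891) = -5768630/(-14340919/160) = -5768630*(-160/14340919) = 922980800/14340919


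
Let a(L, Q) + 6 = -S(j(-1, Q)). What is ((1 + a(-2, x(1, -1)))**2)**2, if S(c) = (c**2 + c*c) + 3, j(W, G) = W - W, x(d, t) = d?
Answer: 4096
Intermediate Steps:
j(W, G) = 0
S(c) = 3 + 2*c**2 (S(c) = (c**2 + c**2) + 3 = 2*c**2 + 3 = 3 + 2*c**2)
a(L, Q) = -9 (a(L, Q) = -6 - (3 + 2*0**2) = -6 - (3 + 2*0) = -6 - (3 + 0) = -6 - 1*3 = -6 - 3 = -9)
((1 + a(-2, x(1, -1)))**2)**2 = ((1 - 9)**2)**2 = ((-8)**2)**2 = 64**2 = 4096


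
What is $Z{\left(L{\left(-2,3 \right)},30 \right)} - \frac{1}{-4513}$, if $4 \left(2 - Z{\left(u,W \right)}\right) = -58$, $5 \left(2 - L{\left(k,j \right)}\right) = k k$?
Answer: $\frac{148931}{9026} \approx 16.5$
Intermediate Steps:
$L{\left(k,j \right)} = 2 - \frac{k^{2}}{5}$ ($L{\left(k,j \right)} = 2 - \frac{k k}{5} = 2 - \frac{k^{2}}{5}$)
$Z{\left(u,W \right)} = \frac{33}{2}$ ($Z{\left(u,W \right)} = 2 - - \frac{29}{2} = 2 + \frac{29}{2} = \frac{33}{2}$)
$Z{\left(L{\left(-2,3 \right)},30 \right)} - \frac{1}{-4513} = \frac{33}{2} - \frac{1}{-4513} = \frac{33}{2} - - \frac{1}{4513} = \frac{33}{2} + \frac{1}{4513} = \frac{148931}{9026}$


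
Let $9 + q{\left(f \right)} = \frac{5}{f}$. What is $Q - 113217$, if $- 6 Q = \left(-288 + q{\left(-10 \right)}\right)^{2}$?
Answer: $- \frac{3071233}{24} \approx -1.2797 \cdot 10^{5}$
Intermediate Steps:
$q{\left(f \right)} = -9 + \frac{5}{f}$
$Q = - \frac{354025}{24}$ ($Q = - \frac{\left(-288 - \left(9 - \frac{5}{-10}\right)\right)^{2}}{6} = - \frac{\left(-288 + \left(-9 + 5 \left(- \frac{1}{10}\right)\right)\right)^{2}}{6} = - \frac{\left(-288 - \frac{19}{2}\right)^{2}}{6} = - \frac{\left(- \frac{595}{2}\right)^{2}}{6} = \left(- \frac{1}{6}\right) \frac{354025}{4} = - \frac{354025}{24} \approx -14751.0$)
$Q - 113217 = - \frac{354025}{24} - 113217 = - \frac{3071233}{24}$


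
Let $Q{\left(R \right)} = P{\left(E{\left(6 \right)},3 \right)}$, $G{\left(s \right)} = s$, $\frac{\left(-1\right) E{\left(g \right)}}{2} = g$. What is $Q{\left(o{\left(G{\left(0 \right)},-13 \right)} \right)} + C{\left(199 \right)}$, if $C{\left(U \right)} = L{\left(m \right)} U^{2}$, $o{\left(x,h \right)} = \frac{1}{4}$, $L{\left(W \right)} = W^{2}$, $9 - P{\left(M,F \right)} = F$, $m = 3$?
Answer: $356415$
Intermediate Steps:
$E{\left(g \right)} = - 2 g$
$P{\left(M,F \right)} = 9 - F$
$o{\left(x,h \right)} = \frac{1}{4}$
$Q{\left(R \right)} = 6$ ($Q{\left(R \right)} = 9 - 3 = 6$)
$C{\left(U \right)} = 9 U^{2}$ ($C{\left(U \right)} = 3^{2} U^{2} = 9 U^{2}$)
$Q{\left(o{\left(G{\left(0 \right)},-13 \right)} \right)} + C{\left(199 \right)} = 6 + 9 \cdot 199^{2} = 6 + 9 \cdot 39601 = 6 + 356409 = 356415$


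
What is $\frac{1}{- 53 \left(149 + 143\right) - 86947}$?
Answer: $- \frac{1}{102423} \approx -9.7634 \cdot 10^{-6}$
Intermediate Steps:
$\frac{1}{- 53 \left(149 + 143\right) - 86947} = \frac{1}{\left(-53\right) 292 - 86947} = \frac{1}{-15476 - 86947} = \frac{1}{-102423} = - \frac{1}{102423}$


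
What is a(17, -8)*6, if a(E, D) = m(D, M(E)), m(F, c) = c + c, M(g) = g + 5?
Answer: 264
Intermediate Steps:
M(g) = 5 + g
m(F, c) = 2*c
a(E, D) = 10 + 2*E (a(E, D) = 2*(5 + E) = 10 + 2*E)
a(17, -8)*6 = (10 + 2*17)*6 = (10 + 34)*6 = 44*6 = 264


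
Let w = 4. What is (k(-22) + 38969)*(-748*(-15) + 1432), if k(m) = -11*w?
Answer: 492479100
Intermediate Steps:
k(m) = -44 (k(m) = -11*4 = -44)
(k(-22) + 38969)*(-748*(-15) + 1432) = (-44 + 38969)*(-748*(-15) + 1432) = 38925*(11220 + 1432) = 38925*12652 = 492479100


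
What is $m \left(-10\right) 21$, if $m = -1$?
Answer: $210$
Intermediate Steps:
$m \left(-10\right) 21 = \left(-1\right) \left(-10\right) 21 = 10 \cdot 21 = 210$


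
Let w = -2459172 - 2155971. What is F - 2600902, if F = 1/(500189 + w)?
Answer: -10702592088509/4114954 ≈ -2.6009e+6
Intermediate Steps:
w = -4615143
F = -1/4114954 (F = 1/(500189 - 4615143) = 1/(-4114954) = -1/4114954 ≈ -2.4302e-7)
F - 2600902 = -1/4114954 - 2600902 = -10702592088509/4114954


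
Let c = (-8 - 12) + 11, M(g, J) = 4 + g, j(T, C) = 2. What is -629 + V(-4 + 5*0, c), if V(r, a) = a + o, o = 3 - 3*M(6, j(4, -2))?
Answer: -665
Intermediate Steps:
o = -27 (o = 3 - 3*(4 + 6) = 3 - 3*10 = 3 - 30 = -27)
c = -9 (c = -20 + 11 = -9)
V(r, a) = -27 + a (V(r, a) = a - 27 = -27 + a)
-629 + V(-4 + 5*0, c) = -629 + (-27 - 9) = -629 - 36 = -665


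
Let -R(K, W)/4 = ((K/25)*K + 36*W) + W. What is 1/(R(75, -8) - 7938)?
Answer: -1/7654 ≈ -0.00013065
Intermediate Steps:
R(K, W) = -148*W - 4*K²/25 (R(K, W) = -4*(((K/25)*K + 36*W) + W) = -4*((K²/25 + 36*W) + W) = -4*((36*W + K²/25) + W) = -4*(37*W + K²/25) = -148*W - 4*K²/25)
1/(R(75, -8) - 7938) = 1/((-148*(-8) - 4/25*75²) - 7938) = 1/((1184 - 4/25*5625) - 7938) = 1/((1184 - 900) - 7938) = 1/(284 - 7938) = 1/(-7654) = -1/7654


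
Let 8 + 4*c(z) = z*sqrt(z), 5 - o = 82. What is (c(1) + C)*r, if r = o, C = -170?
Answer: 52899/4 ≈ 13225.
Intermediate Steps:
o = -77 (o = 5 - 1*82 = 5 - 82 = -77)
r = -77
c(z) = -2 + z**(3/2)/4 (c(z) = -2 + (z*sqrt(z))/4 = -2 + z**(3/2)/4)
(c(1) + C)*r = ((-2 + 1**(3/2)/4) - 170)*(-77) = ((-2 + (1/4)*1) - 170)*(-77) = ((-2 + 1/4) - 170)*(-77) = (-7/4 - 170)*(-77) = -687/4*(-77) = 52899/4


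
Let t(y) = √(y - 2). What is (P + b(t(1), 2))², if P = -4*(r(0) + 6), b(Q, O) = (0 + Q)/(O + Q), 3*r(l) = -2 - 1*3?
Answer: 66013/225 - 1028*I/75 ≈ 293.39 - 13.707*I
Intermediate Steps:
r(l) = -5/3 (r(l) = (-2 - 1*3)/3 = (-2 - 3)/3 = (⅓)*(-5) = -5/3)
t(y) = √(-2 + y)
b(Q, O) = Q/(O + Q)
P = -52/3 (P = -4*(-5/3 + 6) = -4*13/3 = -52/3 ≈ -17.333)
(P + b(t(1), 2))² = (-52/3 + √(-2 + 1)/(2 + √(-2 + 1)))² = (-52/3 + √(-1)/(2 + √(-1)))² = (-52/3 + I/(2 + I))² = (-52/3 + I*((2 - I)/5))² = (-52/3 + I*(2 - I)/5)²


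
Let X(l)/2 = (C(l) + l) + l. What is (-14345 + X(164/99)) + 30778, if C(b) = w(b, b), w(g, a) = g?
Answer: 542617/33 ≈ 16443.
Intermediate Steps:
C(b) = b
X(l) = 6*l (X(l) = 2*((l + l) + l) = 2*(2*l + l) = 2*(3*l) = 6*l)
(-14345 + X(164/99)) + 30778 = (-14345 + 6*(164/99)) + 30778 = (-14345 + 328/33) + 30778 = -473057/33 + 30778 = 542617/33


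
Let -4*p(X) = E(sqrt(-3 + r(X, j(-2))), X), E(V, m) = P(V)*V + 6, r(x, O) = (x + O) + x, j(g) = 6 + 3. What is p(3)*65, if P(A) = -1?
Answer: -195/2 + 65*sqrt(3)/2 ≈ -41.208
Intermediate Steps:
j(g) = 9
r(x, O) = O + 2*x (r(x, O) = (O + x) + x = O + 2*x)
E(V, m) = 6 - V (E(V, m) = -V + 6 = 6 - V)
p(X) = -3/2 + sqrt(6 + 2*X)/4 (p(X) = -(6 - sqrt(-3 + (9 + 2*X)))/4 = -(6 - sqrt(6 + 2*X))/4 = -3/2 + sqrt(6 + 2*X)/4)
p(3)*65 = (-3/2 + sqrt(6 + 2*3)/4)*65 = (-3/2 + sqrt(6 + 6)/4)*65 = (-3/2 + sqrt(12)/4)*65 = (-3/2 + (2*sqrt(3))/4)*65 = (-3/2 + sqrt(3)/2)*65 = -195/2 + 65*sqrt(3)/2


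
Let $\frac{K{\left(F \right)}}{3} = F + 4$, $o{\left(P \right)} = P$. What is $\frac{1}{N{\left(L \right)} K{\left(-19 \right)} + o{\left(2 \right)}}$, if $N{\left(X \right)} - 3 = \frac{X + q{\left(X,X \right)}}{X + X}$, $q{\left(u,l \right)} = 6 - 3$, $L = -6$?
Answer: $- \frac{4}{577} \approx -0.0069324$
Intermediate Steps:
$K{\left(F \right)} = 12 + 3 F$ ($K{\left(F \right)} = 3 \left(F + 4\right) = 3 \left(4 + F\right) = 12 + 3 F$)
$q{\left(u,l \right)} = 3$ ($q{\left(u,l \right)} = 6 - 3 = 3$)
$N{\left(X \right)} = 3 + \frac{3 + X}{2 X}$ ($N{\left(X \right)} = 3 + \frac{X + 3}{X + X} = 3 + \frac{3 + X}{2 X}$)
$\frac{1}{N{\left(L \right)} K{\left(-19 \right)} + o{\left(2 \right)}} = \frac{1}{\frac{3 + 7 \left(-6\right)}{2 \left(-6\right)} \left(12 + 3 \left(-19\right)\right) + 2} = \frac{1}{\frac{1}{2} \left(- \frac{1}{6}\right) \left(3 - 42\right) \left(12 - 57\right) + 2} = \frac{1}{\frac{1}{2} \left(- \frac{1}{6}\right) \left(-39\right) \left(-45\right) + 2} = \frac{1}{\frac{13}{4} \left(-45\right) + 2} = \frac{1}{- \frac{585}{4} + 2} = \frac{1}{- \frac{577}{4}} = - \frac{4}{577}$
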